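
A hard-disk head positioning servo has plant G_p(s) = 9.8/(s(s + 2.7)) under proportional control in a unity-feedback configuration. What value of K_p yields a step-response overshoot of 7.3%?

K_p = 0.454

From %OS = 100·exp(−πζ/√(1−ζ²)) = 7.3%, ζ = −ln(0.073)/√(π²+ln²(0.073)) = 0.6401.
Characteristic equation s² + 2.7s + 9.8K_p = 0 gives ζ = 2.7/(2√(9.8K_p)).
Setting ζ = 0.6401: √(9.8K_p) = 2.7/(2·0.6401) = 2.109, so K_p = 4.448/9.8 = 0.454.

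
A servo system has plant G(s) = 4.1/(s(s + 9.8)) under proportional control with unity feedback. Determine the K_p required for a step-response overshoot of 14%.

From %OS = 100·exp(−πζ/√(1−ζ²)) = 14%, ζ = −ln(0.14)/√(π²+ln²(0.14)) = 0.5305.
Characteristic equation s² + 9.8s + 4.1K_p = 0 gives ζ = 9.8/(2√(4.1K_p)).
Setting ζ = 0.5305: √(4.1K_p) = 9.8/(2·0.5305) = 9.236, so K_p = 85.31/4.1 = 20.8.

K_p = 20.8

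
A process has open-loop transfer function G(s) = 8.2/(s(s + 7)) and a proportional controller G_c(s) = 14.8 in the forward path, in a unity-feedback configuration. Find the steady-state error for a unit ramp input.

The loop has one pole at the origin (type 1). Velocity error constant K_v = lim_{s→0} s·G_c(s)G(s) = 14.8·8.2/7 = 17.34.
Steady-state error to a unit ramp: e_ss = 1/K_v = 0.0577.

0.0577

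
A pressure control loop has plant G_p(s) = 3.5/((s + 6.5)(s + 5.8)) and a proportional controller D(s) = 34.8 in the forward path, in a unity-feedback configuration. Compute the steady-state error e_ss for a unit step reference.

0.236

The loop is type 0. Static position error constant K_pos = D(0)·G_p(0) = 34.8·0.09284 = 3.231.
Steady-state error to a unit step: e_ss = 1/(1+K_pos) = 1/4.231 = 0.236.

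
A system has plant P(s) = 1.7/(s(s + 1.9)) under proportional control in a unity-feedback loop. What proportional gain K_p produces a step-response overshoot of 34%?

K_p = 5.03

From %OS = 100·exp(−πζ/√(1−ζ²)) = 34%, ζ = −ln(0.34)/√(π²+ln²(0.34)) = 0.3248.
Characteristic equation s² + 1.9s + 1.7K_p = 0 gives ζ = 1.9/(2√(1.7K_p)).
Setting ζ = 0.3248: √(1.7K_p) = 1.9/(2·0.3248) = 2.925, so K_p = 8.556/1.7 = 5.03.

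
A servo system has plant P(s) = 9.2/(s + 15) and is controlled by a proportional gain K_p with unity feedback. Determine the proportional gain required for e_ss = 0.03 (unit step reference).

K_p = 52.7

For a type-0 loop with proportional control, e_ss = 1/(1 + K_p·P(0)).
P(0) = 0.6133. Require 1/(1 + K_p·0.6133) = 0.03, so 1 + 0.6133·K_p = 33.33.
K_p = (33.33 − 1)/0.6133 = 52.7.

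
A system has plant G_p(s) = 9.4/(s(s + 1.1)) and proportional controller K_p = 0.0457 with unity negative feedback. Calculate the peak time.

Closed-loop characteristic equation: s² + 1.1s + 0.4296 = 0, so ω_n = 0.6554 rad/s and ζ = 1.1/(2·0.6554) = 0.8392.
Damped frequency ω_d = ω_n√(1−ζ²) = 0.3565 rad/s, so peak time T_p = π/ω_d = 8.81 s.

T_p = 8.81 s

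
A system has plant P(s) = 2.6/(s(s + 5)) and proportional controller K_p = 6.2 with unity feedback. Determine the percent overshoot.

8.21%

Closed-loop characteristic equation: s² + 5s + 16.12 = 0, so ω_n = 4.015 rad/s and ζ = 5/(2·4.015) = 0.6227.
%OS = 100·exp(−πζ/√(1−ζ²)) = 100·exp(−π·0.6227/√0.6123) = 8.21%.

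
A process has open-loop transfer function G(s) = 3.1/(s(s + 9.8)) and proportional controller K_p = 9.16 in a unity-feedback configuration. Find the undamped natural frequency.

1 + K_p·G(s) = 0 gives s² + 9.8s + 28.4 = 0.
So ω_n² = 28.4 ⇒ ω_n = 5.329 rad/s, and ζ = 9.8/(2ω_n) = 0.92.

ω_n = 5.33 rad/s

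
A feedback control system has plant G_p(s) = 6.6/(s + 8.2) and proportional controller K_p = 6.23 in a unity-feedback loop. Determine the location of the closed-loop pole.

s = -49.32

Closed-loop transfer function: T(s) = K_p·G_p(s)/(1 + K_p·G_p(s)) = 41.12/(s + 8.2 + 41.12) = 41.12/(s + 49.32).
The closed-loop pole is at s = −49.32.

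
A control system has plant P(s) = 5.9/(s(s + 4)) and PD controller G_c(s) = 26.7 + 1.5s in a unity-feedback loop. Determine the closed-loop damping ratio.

Forward path: (26.7 + 1.5s)·5.9/(s(s+4)). The closed-loop characteristic equation is s² + (4 + 5.9·1.5)s + 5.9·26.7 = 0.
That is s² + 12.85s + 157.5 = 0, so ω_n = 12.55 rad/s and ζ = 12.85/(2·12.55) = 0.5119.

ζ = 0.512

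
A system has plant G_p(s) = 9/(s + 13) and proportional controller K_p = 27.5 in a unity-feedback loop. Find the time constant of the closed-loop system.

τ = 0.00384 s

Closed-loop transfer function: T(s) = K_p·G_p(s)/(1 + K_p·G_p(s)) = 247.5/(s + 13 + 247.5) = 247.5/(s + 260.5).
Time constant τ = 1/260.5 = 0.00384 s.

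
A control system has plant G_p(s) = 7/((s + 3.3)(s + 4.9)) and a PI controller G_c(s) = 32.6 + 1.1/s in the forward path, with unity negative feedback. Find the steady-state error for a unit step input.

0

The open loop G_c(s)G_p(s) has a pole at the origin (type 1), so the static position error constant is infinite and e_ss = 1/(1+∞) = 0.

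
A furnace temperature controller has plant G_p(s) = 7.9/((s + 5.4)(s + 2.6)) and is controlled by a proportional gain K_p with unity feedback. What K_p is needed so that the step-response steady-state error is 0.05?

K_p = 33.8

For a type-0 loop with proportional control, e_ss = 1/(1 + K_p·G_p(0)).
G_p(0) = 0.5627. Require 1/(1 + K_p·0.5627) = 0.05, so 1 + 0.5627·K_p = 20.
K_p = (20 − 1)/0.5627 = 33.8.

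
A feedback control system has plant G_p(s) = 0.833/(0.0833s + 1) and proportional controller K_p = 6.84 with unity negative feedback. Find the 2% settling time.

Closed loop: T(s) = K_p·G_p/(1+K_p·G_p) = 5.698/(0.0833s + 1 + 5.698), with pole at s = −(1 + 5.698)/0.0833 = −80.4.
τ = 1/80.4 = 0.01244 s, so 2% settling time ≈ 4τ = 0.0497 s.

T_s ≈ 0.0497 s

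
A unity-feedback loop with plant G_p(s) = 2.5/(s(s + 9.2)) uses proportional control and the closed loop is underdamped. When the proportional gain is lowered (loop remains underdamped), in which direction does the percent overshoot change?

decrease

ζ = 9.2/(2√(2.5K_p)) rises as K_p falls; higher damping means less overshoot.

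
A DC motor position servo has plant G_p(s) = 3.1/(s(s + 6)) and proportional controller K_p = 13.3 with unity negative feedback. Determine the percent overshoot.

19%

From 1 + K_pG_p(s) = 0: s² + 6s + 41.23 = 0 ⇒ ω_n = 6.421, ζ = 0.4672.
%OS = 100·exp(−πζ/√(1−ζ²)) = 100·exp(−π·0.4672/√0.7817) = 19%.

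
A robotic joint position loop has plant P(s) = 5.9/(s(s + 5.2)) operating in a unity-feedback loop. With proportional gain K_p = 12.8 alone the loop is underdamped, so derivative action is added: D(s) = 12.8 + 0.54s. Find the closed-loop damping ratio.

Forward path: (12.8 + 0.54s)·5.9/(s(s+5.2)). The closed-loop characteristic equation is s² + (5.2 + 5.9·0.54)s + 5.9·12.8 = 0.
That is s² + 8.386s + 75.52 = 0, so ω_n = 8.69 rad/s and ζ = 8.386/(2·8.69) = 0.4825.

ζ = 0.482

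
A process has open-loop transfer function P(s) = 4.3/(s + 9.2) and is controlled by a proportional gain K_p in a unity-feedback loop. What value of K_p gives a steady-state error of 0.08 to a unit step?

The loop is type 0, so e_ss(step) = 1/(1 + K_pos) with K_pos = K_p·P(0).
P(0) = 0.4674. Require 1/(1 + K_p·0.4674) = 0.08, so 1 + 0.4674·K_p = 12.5.
K_p = (12.5 − 1)/0.4674 = 24.6.

K_p = 24.6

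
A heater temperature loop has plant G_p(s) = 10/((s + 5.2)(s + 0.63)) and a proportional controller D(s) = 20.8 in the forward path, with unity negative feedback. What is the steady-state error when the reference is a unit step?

The loop is type 0. Static position error constant K_pos = D(0)·G_p(0) = 20.8·3.053 = 63.49.
Steady-state error to a unit step: e_ss = 1/(1+K_pos) = 1/64.49 = 0.0155.

0.0155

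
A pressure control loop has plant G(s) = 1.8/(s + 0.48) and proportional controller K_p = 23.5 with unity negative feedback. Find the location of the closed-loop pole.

Closed-loop transfer function: T(s) = K_p·G(s)/(1 + K_p·G(s)) = 42.3/(s + 0.48 + 42.3) = 42.3/(s + 42.78).
The closed-loop pole is at s = −42.78.

s = -42.78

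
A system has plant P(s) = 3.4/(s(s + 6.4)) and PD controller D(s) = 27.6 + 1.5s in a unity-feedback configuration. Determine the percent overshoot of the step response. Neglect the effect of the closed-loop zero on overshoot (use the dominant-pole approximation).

Forward path: (27.6 + 1.5s)·3.4/(s(s+6.4)). The closed-loop characteristic equation is s² + (6.4 + 3.4·1.5)s + 3.4·27.6 = 0.
That is s² + 11.5s + 93.84 = 0, so ω_n = 9.687 rad/s and ζ = 11.5/(2·9.687) = 0.5936.
%OS = 100·exp(−πζ/√(1−ζ²)) = 9.86%.

9.86%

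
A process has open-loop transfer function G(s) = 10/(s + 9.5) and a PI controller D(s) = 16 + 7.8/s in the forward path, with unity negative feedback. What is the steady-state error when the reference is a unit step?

The open loop D(s)G(s) has a pole at the origin (type 1), so the static position error constant is infinite and e_ss = 1/(1+∞) = 0.

0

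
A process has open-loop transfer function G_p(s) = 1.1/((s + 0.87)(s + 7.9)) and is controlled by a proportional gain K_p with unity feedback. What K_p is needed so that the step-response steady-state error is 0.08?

K_p = 71.9

The loop is type 0, so e_ss(step) = 1/(1 + K_pos) with K_pos = K_p·G_p(0).
G_p(0) = 0.16. Require 1/(1 + K_p·0.16) = 0.08, so 1 + 0.16·K_p = 12.5.
K_p = (12.5 − 1)/0.16 = 71.9.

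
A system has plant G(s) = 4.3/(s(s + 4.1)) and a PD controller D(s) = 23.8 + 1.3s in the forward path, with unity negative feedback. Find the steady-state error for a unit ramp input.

0.0401

The loop has one pole at the origin (type 1). Velocity error constant K_v = lim_{s→0} s·D(s)G(s) = 23.8·4.3/4.1 = 24.96.
Steady-state error to a unit ramp: e_ss = 1/K_v = 0.0401.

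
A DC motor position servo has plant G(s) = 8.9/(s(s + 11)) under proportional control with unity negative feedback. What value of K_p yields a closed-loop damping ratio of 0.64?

Closed-loop characteristic equation: s² + 11s + K_p·8.9 = 0.
So ω_n = √(8.9K_p) and 2ζω_n = 11, giving ζ = 11/(2√(8.9K_p)).
Setting ζ = 0.64: √(8.9K_p) = 11/(2·0.64) = 8.594, so K_p = 73.85/8.9 = 8.3.

K_p = 8.3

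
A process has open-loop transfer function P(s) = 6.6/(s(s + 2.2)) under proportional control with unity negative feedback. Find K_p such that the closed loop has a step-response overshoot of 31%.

K_p = 1.5

From %OS = 100·exp(−πζ/√(1−ζ²)) = 31%, ζ = −ln(0.31)/√(π²+ln²(0.31)) = 0.3493.
Characteristic equation s² + 2.2s + 6.6K_p = 0 gives ζ = 2.2/(2√(6.6K_p)).
Setting ζ = 0.3493: √(6.6K_p) = 2.2/(2·0.3493) = 3.149, so K_p = 9.916/6.6 = 1.5.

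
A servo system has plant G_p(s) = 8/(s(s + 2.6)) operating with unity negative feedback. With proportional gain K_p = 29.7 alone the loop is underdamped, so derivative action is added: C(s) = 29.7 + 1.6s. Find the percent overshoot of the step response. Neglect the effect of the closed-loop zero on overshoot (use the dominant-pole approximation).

Forward path: (29.7 + 1.6s)·8/(s(s+2.6)). The closed-loop characteristic equation is s² + (2.6 + 8·1.6)s + 8·29.7 = 0.
That is s² + 15.4s + 237.6 = 0, so ω_n = 15.41 rad/s and ζ = 15.4/(2·15.41) = 0.4995.
%OS = 100·exp(−πζ/√(1−ζ²)) = 16.3%.

16.3%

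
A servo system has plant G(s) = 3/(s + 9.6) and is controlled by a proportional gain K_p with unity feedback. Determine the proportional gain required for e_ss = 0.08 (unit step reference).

K_p = 36.8

For a type-0 loop with proportional control, e_ss = 1/(1 + K_p·G(0)).
G(0) = 0.3125. Require 1/(1 + K_p·0.3125) = 0.08, so 1 + 0.3125·K_p = 12.5.
K_p = (12.5 − 1)/0.3125 = 36.8.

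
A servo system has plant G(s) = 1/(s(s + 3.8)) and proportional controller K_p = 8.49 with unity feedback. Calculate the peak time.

T_p = 1.42 s

The closed-loop denominator s² + 3.8s + 8.49 gives ω_n = √8.49 = 2.914 and ζ = 3.8/(2ω_n) = 0.6521.
Damped frequency ω_d = ω_n√(1−ζ²) = 2.209 rad/s, so peak time T_p = π/ω_d = 1.42 s.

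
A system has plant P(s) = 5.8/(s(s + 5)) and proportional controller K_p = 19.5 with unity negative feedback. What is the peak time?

The closed-loop denominator s² + 5s + 113.1 gives ω_n = √113.1 = 10.63 and ζ = 5/(2ω_n) = 0.2351.
Damped frequency ω_d = ω_n√(1−ζ²) = 10.34 rad/s, so peak time T_p = π/ω_d = 0.304 s.

T_p = 0.304 s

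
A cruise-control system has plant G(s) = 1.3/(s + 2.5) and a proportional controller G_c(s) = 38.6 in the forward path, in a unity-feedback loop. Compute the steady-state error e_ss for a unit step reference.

0.0475

The loop is type 0. Static position error constant K_pos = G_c(0)·G(0) = 38.6·0.52 = 20.07.
Steady-state error to a unit step: e_ss = 1/(1+K_pos) = 1/21.07 = 0.0475.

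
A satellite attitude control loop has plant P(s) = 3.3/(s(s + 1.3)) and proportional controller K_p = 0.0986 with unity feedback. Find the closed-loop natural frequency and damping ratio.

The closed-loop denominator is s(s+1.3) + 0.0986·3.3 = s² + 1.3s + 0.3254.
So ω_n² = 0.3254 ⇒ ω_n = 0.5704 rad/s, and ζ = 1.3/(2ω_n) = 1.14.

ω_n = 0.57 rad/s, ζ = 1.14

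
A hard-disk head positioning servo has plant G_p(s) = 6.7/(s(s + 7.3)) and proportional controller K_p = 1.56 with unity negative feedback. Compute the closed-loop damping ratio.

ζ = 1.13

The closed-loop denominator is s(s+7.3) + 1.56·6.7 = s² + 7.3s + 10.45.
So ω_n² = 10.45 ⇒ ω_n = 3.233 rad/s, and ζ = 7.3/(2ω_n) = 1.13.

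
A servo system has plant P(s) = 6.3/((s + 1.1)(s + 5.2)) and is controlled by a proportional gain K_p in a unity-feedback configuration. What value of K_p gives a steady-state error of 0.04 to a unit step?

K_p = 21.8

The loop is type 0, so e_ss(step) = 1/(1 + K_pos) with K_pos = K_p·P(0).
P(0) = 1.101. Require 1/(1 + K_p·1.101) = 0.04, so 1 + 1.101·K_p = 25.
K_p = (25 − 1)/1.101 = 21.8.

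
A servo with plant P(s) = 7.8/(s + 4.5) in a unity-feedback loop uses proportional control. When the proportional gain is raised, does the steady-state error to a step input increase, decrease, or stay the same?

decrease

e_ss = 1/(1 + K_p·P(0)); a larger K_p raises the denominator, so e_ss decreases.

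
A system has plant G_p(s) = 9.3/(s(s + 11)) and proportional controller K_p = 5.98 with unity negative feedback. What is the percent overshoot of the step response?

3.24%

From 1 + K_pG_p(s) = 0: s² + 11s + 55.61 = 0 ⇒ ω_n = 7.457, ζ = 0.7375.
%OS = 100·exp(−πζ/√(1−ζ²)) = 100·exp(−π·0.7375/√0.4561) = 3.24%.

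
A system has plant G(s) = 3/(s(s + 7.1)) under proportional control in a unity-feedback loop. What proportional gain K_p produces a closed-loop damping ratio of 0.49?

Closed-loop characteristic equation: s² + 7.1s + K_p·3 = 0.
So ω_n = √(3K_p) and 2ζω_n = 7.1, giving ζ = 7.1/(2√(3K_p)).
Setting ζ = 0.49: √(3K_p) = 7.1/(2·0.49) = 7.245, so K_p = 52.49/3 = 17.5.

K_p = 17.5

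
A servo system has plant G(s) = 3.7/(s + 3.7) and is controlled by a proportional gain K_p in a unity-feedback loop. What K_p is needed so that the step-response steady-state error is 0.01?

K_p = 99

Steady-state error for a unit step on this type-0 loop is 1/(1 + K_p·G(0)).
G(0) = 1. Require 1/(1 + K_p·1) = 0.01, so 1 + 1·K_p = 100.
K_p = (100 − 1)/1 = 99.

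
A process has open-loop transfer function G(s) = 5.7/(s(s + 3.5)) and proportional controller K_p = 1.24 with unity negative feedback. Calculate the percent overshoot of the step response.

Closed-loop characteristic equation: s² + 3.5s + 7.068 = 0, so ω_n = 2.659 rad/s and ζ = 3.5/(2·2.659) = 0.6582.
%OS = 100·exp(−πζ/√(1−ζ²)) = 100·exp(−π·0.6582/√0.5667) = 6.41%.

6.41%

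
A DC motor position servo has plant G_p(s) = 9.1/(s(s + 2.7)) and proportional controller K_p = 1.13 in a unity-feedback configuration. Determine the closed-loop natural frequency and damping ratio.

ω_n = 3.21 rad/s, ζ = 0.421

With unity feedback the closed-loop characteristic equation is s² + 2.7s + 1.13·9.1 = s² + 2.7s + 10.28 = 0.
Matching s² + 2ζω_n s + ω_n²: ω_n = √10.28 = 3.207 rad/s and 2ζω_n = 2.7, so ζ = 2.7/(2·3.207) = 0.421.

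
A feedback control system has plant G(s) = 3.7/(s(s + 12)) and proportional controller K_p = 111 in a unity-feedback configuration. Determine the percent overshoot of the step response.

37.8%

From 1 + K_pG(s) = 0: s² + 12s + 410.7 = 0 ⇒ ω_n = 20.27, ζ = 0.2961.
%OS = 100·exp(−πζ/√(1−ζ²)) = 100·exp(−π·0.2961/√0.9123) = 37.8%.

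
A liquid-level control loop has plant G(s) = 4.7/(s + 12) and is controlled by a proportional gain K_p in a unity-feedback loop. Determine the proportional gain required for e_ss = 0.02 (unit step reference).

For a type-0 loop with proportional control, e_ss = 1/(1 + K_p·G(0)).
G(0) = 0.3917. Require 1/(1 + K_p·0.3917) = 0.02, so 1 + 0.3917·K_p = 50.
K_p = (50 − 1)/0.3917 = 125.

K_p = 125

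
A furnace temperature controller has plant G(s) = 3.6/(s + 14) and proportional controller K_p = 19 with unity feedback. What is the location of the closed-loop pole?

s = -82.4

Closed-loop transfer function: T(s) = K_p·G(s)/(1 + K_p·G(s)) = 68.4/(s + 14 + 68.4) = 68.4/(s + 82.4).
The closed-loop pole is at s = −82.4.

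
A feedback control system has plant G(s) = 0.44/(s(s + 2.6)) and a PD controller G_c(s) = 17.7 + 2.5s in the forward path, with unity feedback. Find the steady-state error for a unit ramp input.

0.334

The loop has one pole at the origin (type 1). Velocity error constant K_v = lim_{s→0} s·G_c(s)G(s) = 17.7·0.44/2.6 = 2.995.
Steady-state error to a unit ramp: e_ss = 1/K_v = 0.334.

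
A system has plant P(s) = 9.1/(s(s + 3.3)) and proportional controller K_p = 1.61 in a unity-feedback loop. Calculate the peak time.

The closed-loop denominator s² + 3.3s + 14.65 gives ω_n = √14.65 = 3.828 and ζ = 3.3/(2ω_n) = 0.4311.
Damped frequency ω_d = ω_n√(1−ζ²) = 3.454 rad/s, so peak time T_p = π/ω_d = 0.91 s.

T_p = 0.91 s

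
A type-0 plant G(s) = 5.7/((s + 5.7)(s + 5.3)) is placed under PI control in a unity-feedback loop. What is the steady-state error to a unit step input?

The PI controller's integrator makes the forward path type 1, so e_ss to a step is zero.

0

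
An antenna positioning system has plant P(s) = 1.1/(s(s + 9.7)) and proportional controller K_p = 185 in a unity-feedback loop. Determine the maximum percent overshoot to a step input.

Closed-loop characteristic equation: s² + 9.7s + 203.5 = 0, so ω_n = 14.27 rad/s and ζ = 9.7/(2·14.27) = 0.34.
%OS = 100·exp(−πζ/√(1−ζ²)) = 100·exp(−π·0.34/√0.8844) = 32.1%.

32.1%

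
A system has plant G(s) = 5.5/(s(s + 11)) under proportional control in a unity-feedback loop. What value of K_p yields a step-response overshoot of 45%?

From %OS = 100·exp(−πζ/√(1−ζ²)) = 45%, ζ = −ln(0.45)/√(π²+ln²(0.45)) = 0.2463.
Characteristic equation s² + 11s + 5.5K_p = 0 gives ζ = 11/(2√(5.5K_p)).
Setting ζ = 0.2463: √(5.5K_p) = 11/(2·0.2463) = 22.33, so K_p = 498.5/5.5 = 90.6.

K_p = 90.6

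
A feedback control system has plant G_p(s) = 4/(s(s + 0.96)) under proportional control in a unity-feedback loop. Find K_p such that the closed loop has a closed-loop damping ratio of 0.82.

K_p = 0.0857

Closed-loop characteristic equation: s² + 0.96s + K_p·4 = 0.
So ω_n = √(4K_p) and 2ζω_n = 0.96, giving ζ = 0.96/(2√(4K_p)).
Setting ζ = 0.82: √(4K_p) = 0.96/(2·0.82) = 0.5854, so K_p = 0.3427/4 = 0.0857.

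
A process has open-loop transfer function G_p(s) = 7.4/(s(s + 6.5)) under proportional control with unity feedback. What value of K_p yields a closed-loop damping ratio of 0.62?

K_p = 3.71

Closed-loop characteristic equation: s² + 6.5s + K_p·7.4 = 0.
So ω_n = √(7.4K_p) and 2ζω_n = 6.5, giving ζ = 6.5/(2√(7.4K_p)).
Setting ζ = 0.62: √(7.4K_p) = 6.5/(2·0.62) = 5.242, so K_p = 27.48/7.4 = 3.71.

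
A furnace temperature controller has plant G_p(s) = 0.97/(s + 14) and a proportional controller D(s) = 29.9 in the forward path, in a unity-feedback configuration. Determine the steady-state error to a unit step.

0.326

The loop is type 0. Static position error constant K_pos = D(0)·G_p(0) = 29.9·0.06929 = 2.072.
Steady-state error to a unit step: e_ss = 1/(1+K_pos) = 1/3.072 = 0.326.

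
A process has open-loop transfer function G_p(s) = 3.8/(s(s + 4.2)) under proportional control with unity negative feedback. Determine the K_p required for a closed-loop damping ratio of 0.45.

K_p = 5.73

Closed-loop characteristic equation: s² + 4.2s + K_p·3.8 = 0.
So ω_n = √(3.8K_p) and 2ζω_n = 4.2, giving ζ = 4.2/(2√(3.8K_p)).
Setting ζ = 0.45: √(3.8K_p) = 4.2/(2·0.45) = 4.667, so K_p = 21.78/3.8 = 5.73.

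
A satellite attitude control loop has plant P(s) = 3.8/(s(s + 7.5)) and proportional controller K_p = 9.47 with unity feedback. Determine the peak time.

The closed-loop denominator s² + 7.5s + 35.99 gives ω_n = √35.99 = 5.999 and ζ = 7.5/(2ω_n) = 0.6251.
Damped frequency ω_d = ω_n√(1−ζ²) = 4.682 rad/s, so peak time T_p = π/ω_d = 0.671 s.

T_p = 0.671 s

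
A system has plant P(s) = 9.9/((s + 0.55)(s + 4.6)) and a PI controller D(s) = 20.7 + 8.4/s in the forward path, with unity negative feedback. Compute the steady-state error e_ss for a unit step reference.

0

The open loop D(s)P(s) has a pole at the origin (type 1), so the static position error constant is infinite and e_ss = 1/(1+∞) = 0.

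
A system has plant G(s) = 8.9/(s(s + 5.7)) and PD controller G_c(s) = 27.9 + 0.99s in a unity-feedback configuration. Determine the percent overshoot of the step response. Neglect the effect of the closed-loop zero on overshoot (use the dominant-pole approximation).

Forward path: (27.9 + 0.99s)·8.9/(s(s+5.7)). The closed-loop characteristic equation is s² + (5.7 + 8.9·0.99)s + 8.9·27.9 = 0.
That is s² + 14.51s + 248.3 = 0, so ω_n = 15.76 rad/s and ζ = 14.51/(2·15.76) = 0.4604.
%OS = 100·exp(−πζ/√(1−ζ²)) = 19.6%.

19.6%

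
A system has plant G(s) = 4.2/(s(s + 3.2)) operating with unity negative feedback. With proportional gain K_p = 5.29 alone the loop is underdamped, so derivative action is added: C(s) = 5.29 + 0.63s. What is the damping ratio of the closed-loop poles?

ζ = 0.62

Forward path: (5.29 + 0.63s)·4.2/(s(s+3.2)). The closed-loop characteristic equation is s² + (3.2 + 4.2·0.63)s + 4.2·5.29 = 0.
That is s² + 5.846s + 22.22 = 0, so ω_n = 4.714 rad/s and ζ = 5.846/(2·4.714) = 0.6201.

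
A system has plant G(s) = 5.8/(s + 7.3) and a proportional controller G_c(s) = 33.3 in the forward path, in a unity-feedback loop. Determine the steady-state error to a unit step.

The loop is type 0. Static position error constant K_pos = G_c(0)·G(0) = 33.3·0.7945 = 26.46.
Steady-state error to a unit step: e_ss = 1/(1+K_pos) = 1/27.46 = 0.0364.

0.0364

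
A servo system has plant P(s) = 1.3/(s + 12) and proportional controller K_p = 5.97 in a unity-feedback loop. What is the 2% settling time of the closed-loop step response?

Closed-loop transfer function: T(s) = K_p·P(s)/(1 + K_p·P(s)) = 7.761/(s + 12 + 7.761) = 7.761/(s + 19.76).
Time constant τ = 1/19.76 = 0.0506 s, so the 2% settling time is about 4τ = 0.202 s.

T_s ≈ 0.202 s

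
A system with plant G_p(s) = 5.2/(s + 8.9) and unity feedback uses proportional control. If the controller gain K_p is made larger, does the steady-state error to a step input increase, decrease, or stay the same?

decrease

The position error constant K_pos = K_p·G_p(0) grows with K_p, and e_ss = 1/(1+K_pos) falls.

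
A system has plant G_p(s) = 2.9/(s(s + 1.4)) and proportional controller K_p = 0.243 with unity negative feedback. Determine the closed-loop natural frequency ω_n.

ω_n = 0.839 rad/s

With unity feedback the closed-loop characteristic equation is s² + 1.4s + 0.243·2.9 = s² + 1.4s + 0.7047 = 0.
So ω_n² = 0.7047 ⇒ ω_n = 0.8395 rad/s, and ζ = 1.4/(2ω_n) = 0.834.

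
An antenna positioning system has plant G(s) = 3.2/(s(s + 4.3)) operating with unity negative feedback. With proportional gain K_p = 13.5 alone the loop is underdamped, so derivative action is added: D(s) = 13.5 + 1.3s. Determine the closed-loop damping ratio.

Forward path: (13.5 + 1.3s)·3.2/(s(s+4.3)). The closed-loop characteristic equation is s² + (4.3 + 3.2·1.3)s + 3.2·13.5 = 0.
That is s² + 8.46s + 43.2 = 0, so ω_n = 6.573 rad/s and ζ = 8.46/(2·6.573) = 0.6436.

ζ = 0.644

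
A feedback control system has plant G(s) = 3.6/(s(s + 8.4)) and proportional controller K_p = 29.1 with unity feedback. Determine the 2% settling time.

From 1 + K_pG(s) = 0: s² + 8.4s + 104.8 = 0 ⇒ ω_n = 10.24, ζ = 0.4103.
2% settling time T_s ≈ 4/(ζω_n) = 4/4.2 = 0.952 s.

T_s ≈ 0.952 s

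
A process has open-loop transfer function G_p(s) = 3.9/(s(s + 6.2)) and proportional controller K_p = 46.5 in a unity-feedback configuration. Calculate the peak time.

T_p = 0.24 s

Closed-loop characteristic equation: s² + 6.2s + 181.3 = 0, so ω_n = 13.47 rad/s and ζ = 6.2/(2·13.47) = 0.2302.
Damped frequency ω_d = ω_n√(1−ζ²) = 13.1 rad/s, so peak time T_p = π/ω_d = 0.24 s.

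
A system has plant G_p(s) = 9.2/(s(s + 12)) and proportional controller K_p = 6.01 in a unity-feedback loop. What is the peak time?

Closed-loop characteristic equation: s² + 12s + 55.29 = 0, so ω_n = 7.436 rad/s and ζ = 12/(2·7.436) = 0.8069.
Damped frequency ω_d = ω_n√(1−ζ²) = 4.392 rad/s, so peak time T_p = π/ω_d = 0.715 s.

T_p = 0.715 s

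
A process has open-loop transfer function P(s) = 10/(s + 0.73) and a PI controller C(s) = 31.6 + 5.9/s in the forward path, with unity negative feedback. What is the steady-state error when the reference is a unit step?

0

The open loop C(s)P(s) has a pole at the origin (type 1), so the static position error constant is infinite and e_ss = 1/(1+∞) = 0.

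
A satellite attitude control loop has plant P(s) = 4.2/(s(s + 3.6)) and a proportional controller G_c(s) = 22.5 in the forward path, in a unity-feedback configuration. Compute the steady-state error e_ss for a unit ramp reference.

0.0381

The loop has one pole at the origin (type 1). Velocity error constant K_v = lim_{s→0} s·G_c(s)P(s) = 22.5·4.2/3.6 = 26.25.
Steady-state error to a unit ramp: e_ss = 1/K_v = 0.0381.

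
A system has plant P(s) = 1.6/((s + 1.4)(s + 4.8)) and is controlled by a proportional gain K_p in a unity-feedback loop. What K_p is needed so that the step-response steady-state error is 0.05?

The loop is type 0, so e_ss(step) = 1/(1 + K_pos) with K_pos = K_p·P(0).
P(0) = 0.2381. Require 1/(1 + K_p·0.2381) = 0.05, so 1 + 0.2381·K_p = 20.
K_p = (20 − 1)/0.2381 = 79.8.

K_p = 79.8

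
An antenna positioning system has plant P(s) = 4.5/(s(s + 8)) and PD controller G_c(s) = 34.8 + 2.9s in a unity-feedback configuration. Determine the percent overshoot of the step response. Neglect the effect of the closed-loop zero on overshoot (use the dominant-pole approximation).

0.756%

Forward path: (34.8 + 2.9s)·4.5/(s(s+8)). The closed-loop characteristic equation is s² + (8 + 4.5·2.9)s + 4.5·34.8 = 0.
That is s² + 21.05s + 156.6 = 0, so ω_n = 12.51 rad/s and ζ = 21.05/(2·12.51) = 0.8411.
%OS = 100·exp(−πζ/√(1−ζ²)) = 0.756%.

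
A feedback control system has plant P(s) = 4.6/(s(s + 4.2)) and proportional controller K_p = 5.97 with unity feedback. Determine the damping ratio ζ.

1 + K_p·P(s) = 0 gives s² + 4.2s + 27.46 = 0.
Matching s² + 2ζω_n s + ω_n²: ω_n = √27.46 = 5.24 rad/s and 2ζω_n = 4.2, so ζ = 4.2/(2·5.24) = 0.401.

ζ = 0.401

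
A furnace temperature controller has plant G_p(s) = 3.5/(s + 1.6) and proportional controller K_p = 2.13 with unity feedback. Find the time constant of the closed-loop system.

Closed-loop transfer function: T(s) = K_p·G_p(s)/(1 + K_p·G_p(s)) = 7.455/(s + 1.6 + 7.455) = 7.455/(s + 9.055).
Time constant τ = 1/9.055 = 0.11 s.

τ = 0.11 s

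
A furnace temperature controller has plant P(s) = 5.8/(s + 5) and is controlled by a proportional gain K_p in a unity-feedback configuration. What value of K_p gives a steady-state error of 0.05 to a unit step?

Steady-state error for a unit step on this type-0 loop is 1/(1 + K_p·P(0)).
P(0) = 1.16. Require 1/(1 + K_p·1.16) = 0.05, so 1 + 1.16·K_p = 20.
K_p = (20 − 1)/1.16 = 16.4.

K_p = 16.4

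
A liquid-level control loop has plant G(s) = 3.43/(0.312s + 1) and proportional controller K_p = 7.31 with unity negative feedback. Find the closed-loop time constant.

τ = 0.012 s

Closed loop: T(s) = K_p·G/(1+K_p·G) = 25.07/(0.312s + 1 + 25.07), with pole at s = −(1 + 25.07)/0.312 = −83.57.
Closed-loop time constant τ = 1/83.57 = 0.012 s.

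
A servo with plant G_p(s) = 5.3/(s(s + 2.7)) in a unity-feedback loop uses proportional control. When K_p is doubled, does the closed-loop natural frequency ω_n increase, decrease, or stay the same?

increase

ω_n = √(5.3·K_p), which grows with K_p.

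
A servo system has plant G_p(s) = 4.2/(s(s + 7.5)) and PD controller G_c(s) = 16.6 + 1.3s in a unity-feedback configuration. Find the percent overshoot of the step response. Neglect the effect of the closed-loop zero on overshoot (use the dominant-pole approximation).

2.09%

Forward path: (16.6 + 1.3s)·4.2/(s(s+7.5)). The closed-loop characteristic equation is s² + (7.5 + 4.2·1.3)s + 4.2·16.6 = 0.
That is s² + 12.96s + 69.72 = 0, so ω_n = 8.35 rad/s and ζ = 12.96/(2·8.35) = 0.7761.
%OS = 100·exp(−πζ/√(1−ζ²)) = 2.09%.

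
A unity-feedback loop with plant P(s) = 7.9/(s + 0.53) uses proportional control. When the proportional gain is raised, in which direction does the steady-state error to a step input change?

The position error constant K_pos = K_p·P(0) grows with K_p, and e_ss = 1/(1+K_pos) falls.

decrease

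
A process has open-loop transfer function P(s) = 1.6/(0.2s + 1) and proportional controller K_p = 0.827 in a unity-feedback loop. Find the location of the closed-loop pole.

s = -11.62

Closed loop: T(s) = K_p·P/(1+K_p·P) = 1.323/(0.2s + 1 + 1.323), with pole at s = −(1 + 1.323)/0.2 = −11.62.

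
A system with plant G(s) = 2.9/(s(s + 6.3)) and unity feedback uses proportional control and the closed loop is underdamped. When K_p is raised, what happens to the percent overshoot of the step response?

increase

Characteristic equation s² + 6.3s + K_p·2.9 = 0: raising K_p raises ω_n while 2ζω_n = 6.3 is fixed, so ζ falls and overshoot grows.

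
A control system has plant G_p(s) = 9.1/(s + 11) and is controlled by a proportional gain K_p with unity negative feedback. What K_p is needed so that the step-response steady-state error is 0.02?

K_p = 59.2

Steady-state error for a unit step on this type-0 loop is 1/(1 + K_p·G_p(0)).
G_p(0) = 0.8273. Require 1/(1 + K_p·0.8273) = 0.02, so 1 + 0.8273·K_p = 50.
K_p = (50 − 1)/0.8273 = 59.2.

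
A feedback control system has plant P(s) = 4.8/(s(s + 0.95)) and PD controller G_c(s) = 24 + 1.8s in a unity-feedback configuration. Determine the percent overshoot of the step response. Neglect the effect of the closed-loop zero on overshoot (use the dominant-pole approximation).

20.8%

Forward path: (24 + 1.8s)·4.8/(s(s+0.95)). The closed-loop characteristic equation is s² + (0.95 + 4.8·1.8)s + 4.8·24 = 0.
That is s² + 9.59s + 115.2 = 0, so ω_n = 10.73 rad/s and ζ = 9.59/(2·10.73) = 0.4467.
%OS = 100·exp(−πζ/√(1−ζ²)) = 20.8%.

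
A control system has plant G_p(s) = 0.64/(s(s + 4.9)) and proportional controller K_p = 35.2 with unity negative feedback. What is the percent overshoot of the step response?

15.1%

The closed-loop denominator s² + 4.9s + 22.53 gives ω_n = √22.53 = 4.746 and ζ = 4.9/(2ω_n) = 0.5162.
%OS = 100·exp(−πζ/√(1−ζ²)) = 100·exp(−π·0.5162/√0.7336) = 15.1%.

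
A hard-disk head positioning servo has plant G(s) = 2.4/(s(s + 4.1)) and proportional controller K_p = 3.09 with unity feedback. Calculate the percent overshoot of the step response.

Closed-loop characteristic equation: s² + 4.1s + 7.416 = 0, so ω_n = 2.723 rad/s and ζ = 4.1/(2·2.723) = 0.7528.
%OS = 100·exp(−πζ/√(1−ζ²)) = 100·exp(−π·0.7528/√0.4333) = 2.75%.

2.75%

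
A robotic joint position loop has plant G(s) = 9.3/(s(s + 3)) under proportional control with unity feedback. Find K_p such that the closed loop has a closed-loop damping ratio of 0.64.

K_p = 0.591

Closed-loop characteristic equation: s² + 3s + K_p·9.3 = 0.
So ω_n = √(9.3K_p) and 2ζω_n = 3, giving ζ = 3/(2√(9.3K_p)).
Setting ζ = 0.64: √(9.3K_p) = 3/(2·0.64) = 2.344, so K_p = 5.493/9.3 = 0.591.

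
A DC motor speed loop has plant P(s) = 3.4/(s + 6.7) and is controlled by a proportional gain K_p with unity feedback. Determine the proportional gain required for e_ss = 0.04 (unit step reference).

K_p = 47.3

Steady-state error for a unit step on this type-0 loop is 1/(1 + K_p·P(0)).
P(0) = 0.5075. Require 1/(1 + K_p·0.5075) = 0.04, so 1 + 0.5075·K_p = 25.
K_p = (25 − 1)/0.5075 = 47.3.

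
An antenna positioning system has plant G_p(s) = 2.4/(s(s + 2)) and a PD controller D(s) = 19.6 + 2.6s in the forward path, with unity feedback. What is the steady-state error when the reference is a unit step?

The open loop D(s)G_p(s) has a pole at the origin (type 1), so the static position error constant is infinite and e_ss = 1/(1+∞) = 0.

0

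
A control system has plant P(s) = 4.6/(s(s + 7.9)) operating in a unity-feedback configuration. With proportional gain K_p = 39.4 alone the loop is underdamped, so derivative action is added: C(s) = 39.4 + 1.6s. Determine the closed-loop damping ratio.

Forward path: (39.4 + 1.6s)·4.6/(s(s+7.9)). The closed-loop characteristic equation is s² + (7.9 + 4.6·1.6)s + 4.6·39.4 = 0.
That is s² + 15.26s + 181.2 = 0, so ω_n = 13.46 rad/s and ζ = 15.26/(2·13.46) = 0.5668.

ζ = 0.567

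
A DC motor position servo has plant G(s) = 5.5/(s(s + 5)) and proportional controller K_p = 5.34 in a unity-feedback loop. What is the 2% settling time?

T_s ≈ 1.6 s

The closed-loop denominator s² + 5s + 29.37 gives ω_n = √29.37 = 5.419 and ζ = 5/(2ω_n) = 0.4613.
2% settling time T_s ≈ 4/(ζω_n) = 4/2.5 = 1.6 s.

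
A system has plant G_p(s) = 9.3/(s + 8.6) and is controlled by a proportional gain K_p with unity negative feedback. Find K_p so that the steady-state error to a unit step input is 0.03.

For a type-0 loop with proportional control, e_ss = 1/(1 + K_p·G_p(0)).
G_p(0) = 1.081. Require 1/(1 + K_p·1.081) = 0.03, so 1 + 1.081·K_p = 33.33.
K_p = (33.33 − 1)/1.081 = 29.9.

K_p = 29.9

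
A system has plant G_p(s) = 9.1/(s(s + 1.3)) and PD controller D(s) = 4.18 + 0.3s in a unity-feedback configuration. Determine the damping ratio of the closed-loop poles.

Forward path: (4.18 + 0.3s)·9.1/(s(s+1.3)). The closed-loop characteristic equation is s² + (1.3 + 9.1·0.3)s + 9.1·4.18 = 0.
That is s² + 4.03s + 38.04 = 0, so ω_n = 6.167 rad/s and ζ = 4.03/(2·6.167) = 0.3267.

ζ = 0.327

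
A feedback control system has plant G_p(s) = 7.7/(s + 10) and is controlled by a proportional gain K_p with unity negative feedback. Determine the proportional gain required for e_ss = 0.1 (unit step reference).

K_p = 11.7

Steady-state error for a unit step on this type-0 loop is 1/(1 + K_p·G_p(0)).
G_p(0) = 0.77. Require 1/(1 + K_p·0.77) = 0.1, so 1 + 0.77·K_p = 10.
K_p = (10 − 1)/0.77 = 11.7.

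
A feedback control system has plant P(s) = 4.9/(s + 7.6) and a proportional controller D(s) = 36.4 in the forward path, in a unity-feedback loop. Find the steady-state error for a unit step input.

The loop is type 0. Static position error constant K_pos = D(0)·P(0) = 36.4·0.6447 = 23.47.
Steady-state error to a unit step: e_ss = 1/(1+K_pos) = 1/24.47 = 0.0409.

0.0409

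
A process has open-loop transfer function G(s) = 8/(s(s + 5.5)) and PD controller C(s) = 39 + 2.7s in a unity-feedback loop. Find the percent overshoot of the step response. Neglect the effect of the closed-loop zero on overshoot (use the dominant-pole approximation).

2.34%

Forward path: (39 + 2.7s)·8/(s(s+5.5)). The closed-loop characteristic equation is s² + (5.5 + 8·2.7)s + 8·39 = 0.
That is s² + 27.1s + 312 = 0, so ω_n = 17.66 rad/s and ζ = 27.1/(2·17.66) = 0.7671.
%OS = 100·exp(−πζ/√(1−ζ²)) = 2.34%.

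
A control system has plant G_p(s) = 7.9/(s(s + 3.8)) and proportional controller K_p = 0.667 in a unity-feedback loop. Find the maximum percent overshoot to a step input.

Closed-loop characteristic equation: s² + 3.8s + 5.269 = 0, so ω_n = 2.295 rad/s and ζ = 3.8/(2·2.295) = 0.8277.
%OS = 100·exp(−πζ/√(1−ζ²)) = 100·exp(−π·0.8277/√0.3149) = 0.972%.

0.972%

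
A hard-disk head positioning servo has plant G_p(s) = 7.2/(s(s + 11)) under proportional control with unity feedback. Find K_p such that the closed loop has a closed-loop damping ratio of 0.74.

K_p = 7.67

Closed-loop characteristic equation: s² + 11s + K_p·7.2 = 0.
So ω_n = √(7.2K_p) and 2ζω_n = 11, giving ζ = 11/(2√(7.2K_p)).
Setting ζ = 0.74: √(7.2K_p) = 11/(2·0.74) = 7.432, so K_p = 55.24/7.2 = 7.67.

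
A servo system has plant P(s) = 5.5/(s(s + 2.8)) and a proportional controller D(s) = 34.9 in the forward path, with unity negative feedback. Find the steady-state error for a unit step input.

0

The open loop D(s)P(s) has a pole at the origin (type 1), so the static position error constant is infinite and e_ss = 1/(1+∞) = 0.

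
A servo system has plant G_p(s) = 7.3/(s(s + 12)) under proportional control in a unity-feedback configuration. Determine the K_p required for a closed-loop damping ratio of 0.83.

K_p = 7.16

Closed-loop characteristic equation: s² + 12s + K_p·7.3 = 0.
So ω_n = √(7.3K_p) and 2ζω_n = 12, giving ζ = 12/(2√(7.3K_p)).
Setting ζ = 0.83: √(7.3K_p) = 12/(2·0.83) = 7.229, so K_p = 52.26/7.3 = 7.16.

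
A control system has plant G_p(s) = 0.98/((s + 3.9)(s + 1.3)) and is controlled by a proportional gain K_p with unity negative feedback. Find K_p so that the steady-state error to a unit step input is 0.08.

The loop is type 0, so e_ss(step) = 1/(1 + K_pos) with K_pos = K_p·G_p(0).
G_p(0) = 0.1933. Require 1/(1 + K_p·0.1933) = 0.08, so 1 + 0.1933·K_p = 12.5.
K_p = (12.5 − 1)/0.1933 = 59.5.

K_p = 59.5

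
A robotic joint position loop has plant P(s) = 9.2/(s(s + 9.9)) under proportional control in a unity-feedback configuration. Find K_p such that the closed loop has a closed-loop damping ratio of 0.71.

Closed-loop characteristic equation: s² + 9.9s + K_p·9.2 = 0.
So ω_n = √(9.2K_p) and 2ζω_n = 9.9, giving ζ = 9.9/(2√(9.2K_p)).
Setting ζ = 0.71: √(9.2K_p) = 9.9/(2·0.71) = 6.972, so K_p = 48.61/9.2 = 5.28.

K_p = 5.28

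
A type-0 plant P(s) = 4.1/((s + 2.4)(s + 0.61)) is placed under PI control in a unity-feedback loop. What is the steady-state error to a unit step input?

0

The PI controller's integrator makes the forward path type 1, so e_ss to a step is zero.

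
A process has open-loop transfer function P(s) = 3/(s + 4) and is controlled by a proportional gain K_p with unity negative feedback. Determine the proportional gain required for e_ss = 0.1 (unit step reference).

Steady-state error for a unit step on this type-0 loop is 1/(1 + K_p·P(0)).
P(0) = 0.75. Require 1/(1 + K_p·0.75) = 0.1, so 1 + 0.75·K_p = 10.
K_p = (10 − 1)/0.75 = 12.

K_p = 12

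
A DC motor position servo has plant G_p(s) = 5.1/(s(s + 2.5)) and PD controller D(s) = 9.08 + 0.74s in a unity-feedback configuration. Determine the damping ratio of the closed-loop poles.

ζ = 0.461

Forward path: (9.08 + 0.74s)·5.1/(s(s+2.5)). The closed-loop characteristic equation is s² + (2.5 + 5.1·0.74)s + 5.1·9.08 = 0.
That is s² + 6.274s + 46.31 = 0, so ω_n = 6.805 rad/s and ζ = 6.274/(2·6.805) = 0.461.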